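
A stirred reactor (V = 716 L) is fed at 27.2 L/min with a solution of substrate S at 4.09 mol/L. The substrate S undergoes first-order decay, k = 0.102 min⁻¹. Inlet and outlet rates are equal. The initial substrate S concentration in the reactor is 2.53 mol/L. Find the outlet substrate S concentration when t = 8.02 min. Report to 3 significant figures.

1.57 mol/L

Accumulation = in − out − consumed: V dC/dt = Q C_in − Q C − k V C.
This is linear with rate a = Q/V + k = 0.13999 min⁻¹.
C_ss = Q C_in/(Q + kV) = 1.1099 mol/L; C(t) = C_ss + (C₀ − C_ss) e^(−a t).
C(8.02) = 1.1099 + (1.4201)·e^(−0.13999·8.02) = 1.1099 + (1.4201)·0.32540 = 1.5720 mol/L.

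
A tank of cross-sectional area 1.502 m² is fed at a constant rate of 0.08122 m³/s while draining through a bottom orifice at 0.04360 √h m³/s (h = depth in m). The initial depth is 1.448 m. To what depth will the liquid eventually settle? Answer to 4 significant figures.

3.470 m

Unsteady balance on liquid volume: A dh/dt = Q_in − 0.04360 √h. At steady state dh/dt = 0:
Q_in = 0.04360 √h_ss ⇒ √h_ss = 0.08122/0.04360 = 1.86284.
h_ss = 1.86284² = 3.47019 m. (Since h₀ = 1.448 m < h_ss, the level will rise toward this value.)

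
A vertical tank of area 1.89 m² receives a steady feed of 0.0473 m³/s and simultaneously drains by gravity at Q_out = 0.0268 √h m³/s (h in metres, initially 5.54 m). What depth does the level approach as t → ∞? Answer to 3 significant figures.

A dh/dt = Q_in − 0.0268 √h. Steady state requires inflow = outflow:
Q_in = 0.0268 √h_ss ⇒ √h_ss = 0.0473/0.0268 = 1.7649.
h_ss = 1.7649² = 3.1150 m. (Since h₀ = 5.54 m > h_ss, the level will fall toward this value.)

3.11 m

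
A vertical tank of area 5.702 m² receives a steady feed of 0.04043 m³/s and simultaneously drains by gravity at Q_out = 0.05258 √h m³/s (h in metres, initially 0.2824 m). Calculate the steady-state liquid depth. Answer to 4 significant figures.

A dh/dt = Q_in − 0.05258 √h. Steady state requires inflow = outflow:
Q_in = 0.05258 √h_ss ⇒ √h_ss = 0.04043/0.05258 = 0.768924.
h_ss = 0.768924² = 0.591243 m. (Since h₀ = 0.2824 m < h_ss, the level will rise toward this value.)

0.5912 m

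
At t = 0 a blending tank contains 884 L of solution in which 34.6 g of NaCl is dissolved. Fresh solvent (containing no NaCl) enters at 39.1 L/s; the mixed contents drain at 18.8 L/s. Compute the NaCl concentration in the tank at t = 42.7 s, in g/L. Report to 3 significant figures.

Total volume: dV/dt = Q_in − Q_out = 20.300 L/s, so V(t) = 884 + 20.300 t and V(42.7) = 1750.8 L.
Species balance (pure solvent in): dm/dt = −Q_out · m/V(t).
dm/m = −Q_out dt/(V₀ + 20.300 t); integrating gives ln(m/m₀) = −(Q_out/(Q_in−Q_out)) ln(V/V₀).
m = m₀ (V₀/V)^(Q_out/(Q_in−Q_out)) = 34.6 × (884/1750.8)^(0.92611) = 18.375 g.
C = m/V = 18.375/1750.8 = 0.010495 g/L.

0.0105 g/L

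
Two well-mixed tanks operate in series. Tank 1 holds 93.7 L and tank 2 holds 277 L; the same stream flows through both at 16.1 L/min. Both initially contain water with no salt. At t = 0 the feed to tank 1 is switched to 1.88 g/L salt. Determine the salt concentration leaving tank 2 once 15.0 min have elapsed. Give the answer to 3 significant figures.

Species balance on tank i: dCᵢ/dt = (Cᵢ₋₁ − Cᵢ)/τᵢ with τᵢ = Vᵢ/Q.
τ₁ = 93.7/16.1 = 5.8199 min; τ₂ = 277/16.1 = 17.205 min.
Tank 1: C₁ = C_in(1 − e^(−t/τ₁)). Tank 2 (τ₁ ≠ τ₂): C₂ = C_in[1 − (τ₁ e^(−t/τ₁) − τ₂ e^(−t/τ₂))/(τ₁ − τ₂)].
At t = 15.0: e^(−t/τ₁) = 0.075973, e^(−t/τ₂) = 0.41818.
C₂ = 1.88·[1 − (5.8199·0.075973 − 17.205·0.41818)/(-11.385)] = 1.88·0.40689 = 0.76495 g/L.

0.765 g/L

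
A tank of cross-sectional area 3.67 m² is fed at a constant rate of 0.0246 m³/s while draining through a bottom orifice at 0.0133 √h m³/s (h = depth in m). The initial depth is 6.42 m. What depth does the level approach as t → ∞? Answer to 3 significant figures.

3.42 m

Volume balance on the tank: A dh/dt = Q_in − 0.0133 √h. At steady state dh/dt = 0:
Q_in = 0.0133 √h_ss ⇒ √h_ss = 0.0246/0.0133 = 1.8496.
h_ss = 1.8496² = 3.4211 m. (Since h₀ = 6.42 m > h_ss, the level will fall toward this value.)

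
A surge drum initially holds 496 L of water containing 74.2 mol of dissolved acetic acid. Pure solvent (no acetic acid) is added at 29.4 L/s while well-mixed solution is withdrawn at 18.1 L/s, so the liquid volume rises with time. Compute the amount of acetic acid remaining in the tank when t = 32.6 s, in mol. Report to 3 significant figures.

30.5 mol

Total volume: dV/dt = Q_in − Q_out = 11.300 L/s, so V(t) = 496 + 11.300 t and V(32.6) = 864.38 L.
Species balance (pure solvent in): dm/dt = −Q_out · m/V(t).
Separate: dm/m = −Q_out dt/V(t) ⇒ ln(m/m₀) = −(Q_out/(Q_in−Q_out)) ln(V/V₀).
m = m₀ (V₀/V)^(Q_out/(Q_in−Q_out)) = 74.2 × (496/864.38)^(1.6018) = 30.480 mol.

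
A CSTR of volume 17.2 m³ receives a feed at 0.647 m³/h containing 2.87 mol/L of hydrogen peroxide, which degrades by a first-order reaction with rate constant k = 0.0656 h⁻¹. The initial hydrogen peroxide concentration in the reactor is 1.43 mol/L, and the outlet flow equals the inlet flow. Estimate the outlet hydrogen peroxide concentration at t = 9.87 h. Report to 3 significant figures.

Accumulation = in − out − consumed: V dC/dt = Q C_in − Q C − k V C.
This is linear with rate a = Q/V + k = 0.10322 h⁻¹.
C_ss = Q C_in/(Q + kV) = 1.0459 mol/L; C(t) = C_ss + (C₀ − C_ss) e^(−a t).
C(9.87) = 1.0459 + (0.38405)·e^(−0.10322·9.87) = 1.0459 + (0.38405)·0.36105 = 1.1846 mol/L.

1.18 mol/L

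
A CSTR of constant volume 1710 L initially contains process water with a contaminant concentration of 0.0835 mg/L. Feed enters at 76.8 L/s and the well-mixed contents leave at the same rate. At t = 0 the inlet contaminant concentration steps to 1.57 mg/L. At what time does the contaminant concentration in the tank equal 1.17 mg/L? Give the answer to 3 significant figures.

Species balance on the tank: V dC/dt = Q(C_in − C), so τ = V/Q = 22.266 s.
C(t) = C_in + (C₀ − C_in) e^(−t/τ). Set C = 1.17 and solve for t:
e^(−t/τ) = (C − C_in)/(C₀ − C_in) = (1.17 − 1.57)/(0.0835 − 1.57) = 0.26909
t = −τ ln(…) = 22.266 × 1.3127 = 29.228 s.

29.2 s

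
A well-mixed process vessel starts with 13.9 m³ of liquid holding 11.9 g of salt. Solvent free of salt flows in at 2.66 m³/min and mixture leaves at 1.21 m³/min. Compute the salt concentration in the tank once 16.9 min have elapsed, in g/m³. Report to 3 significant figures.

0.133 g/m³

Total volume: dV/dt = Q_in − Q_out = 1.4500 m³/min, so V(t) = 13.9 + 1.4500 t and V(16.9) = 38.405 m³.
Species balance (pure solvent in): dm/dt = −Q_out · m/V(t).
dm/m = −Q_out dt/(V₀ + 1.4500 t); integrating gives ln(m/m₀) = −(Q_out/(Q_in−Q_out)) ln(V/V₀).
m = m₀ (V₀/V)^(Q_out/(Q_in−Q_out)) = 11.9 × (13.9/38.405)^(0.83448) = 5.0960 g.
C = m/V = 5.0960/38.405 = 0.13269 g/m³.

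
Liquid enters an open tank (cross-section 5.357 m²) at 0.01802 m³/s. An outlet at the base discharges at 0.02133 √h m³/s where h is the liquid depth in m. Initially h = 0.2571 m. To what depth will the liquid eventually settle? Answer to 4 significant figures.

0.7137 m

A dh/dt = Q_in − 0.02133 √h. Steady state requires inflow = outflow:
Q_in = 0.02133 √h_ss ⇒ √h_ss = 0.01802/0.02133 = 0.844820.
h_ss = 0.844820² = 0.713720 m. (Since h₀ = 0.2571 m < h_ss, the level will rise toward this value.)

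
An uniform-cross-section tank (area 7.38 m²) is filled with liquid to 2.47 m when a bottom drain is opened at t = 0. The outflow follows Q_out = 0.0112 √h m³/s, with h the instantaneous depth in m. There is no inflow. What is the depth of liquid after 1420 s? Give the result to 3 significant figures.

0.244 m

With no inflow, A dh/dt = −0.0112 √h.
∫ h^(−1/2) dh = −(0.0112/A) ∫ dt, giving 2√h = 2√h₀ − (0.0112/A) t.
√h = √2.47 − 0.0112·1420/(2·7.38) = 1.5716 − 1.0775 = 0.49412.
h = 0.49412² = 0.24415 m.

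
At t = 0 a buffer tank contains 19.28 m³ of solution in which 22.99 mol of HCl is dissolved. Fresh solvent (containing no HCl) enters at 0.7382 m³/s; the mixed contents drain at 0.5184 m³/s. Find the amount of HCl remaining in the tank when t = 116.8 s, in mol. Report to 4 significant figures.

Total volume: dV/dt = Q_in − Q_out = 0.219800 m³/s, so V(t) = 19.28 + 0.219800 t and V(116.8) = 44.9526 m³.
No HCl enters, so dm/dt = −Q_out · (m/V).
dm/m = −Q_out dt/(V₀ + 0.219800 t); integrating gives ln(m/m₀) = −(Q_out/(Q_in−Q_out)) ln(V/V₀).
m = m₀ (V₀/V)^(Q_out/(Q_in−Q_out)) = 22.99 × (19.28/44.9526)^(2.35851) = 3.12204 mol.

3.122 mol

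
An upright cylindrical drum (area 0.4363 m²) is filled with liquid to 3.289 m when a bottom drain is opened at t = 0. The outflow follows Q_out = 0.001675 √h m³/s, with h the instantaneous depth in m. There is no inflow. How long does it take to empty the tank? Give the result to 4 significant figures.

Unsteady balance on liquid volume: A dh/dt = −0.001675 √h.
Separate and integrate: 2(√h − √h₀) = −(0.001675/A) t.
Set h = 0: 2√h₀ = (0.001675/A) t_empty ⇒ t_empty = 2A√h₀/0.001675.
t_empty = 2·0.4363·√3.289/0.001675 = 0.872600·1.81356/0.001675 = 944.784 s.

944.8 s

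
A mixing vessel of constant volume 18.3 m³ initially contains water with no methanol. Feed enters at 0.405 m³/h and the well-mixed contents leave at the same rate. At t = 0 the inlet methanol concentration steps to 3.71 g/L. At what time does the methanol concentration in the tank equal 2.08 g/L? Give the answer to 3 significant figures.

37.2 h

Mass balance on the solute (V constant): V dC/dt = Q(C_in − C), so τ = V/Q = 45.185 h.
C(t) = C_in + (C₀ − C_in) e^(−t/τ). Set C = 2.08 and solve for t:
e^(−t/τ) = (C − C_in)/(C₀ − C_in) = (2.08 − 3.71)/(0 − 3.71) = 0.43935
t = −τ ln(…) = 45.185 × 0.82245 = 37.163 h.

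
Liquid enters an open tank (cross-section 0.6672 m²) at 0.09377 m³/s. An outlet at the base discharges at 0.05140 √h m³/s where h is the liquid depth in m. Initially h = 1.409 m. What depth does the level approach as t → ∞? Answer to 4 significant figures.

3.328 m

Mass balance (ρ constant): A dh/dt = Q_in − 0.05140 √h. At steady state dh/dt = 0:
Q_in = 0.05140 √h_ss ⇒ √h_ss = 0.09377/0.05140 = 1.82432.
h_ss = 1.82432² = 3.32814 m. (Since h₀ = 1.409 m < h_ss, the level will rise toward this value.)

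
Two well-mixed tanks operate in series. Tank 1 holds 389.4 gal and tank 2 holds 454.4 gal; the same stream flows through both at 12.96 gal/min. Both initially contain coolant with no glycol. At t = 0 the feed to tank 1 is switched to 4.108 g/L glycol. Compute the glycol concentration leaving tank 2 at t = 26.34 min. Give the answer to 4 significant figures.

0.8016 g/L

Time constants: τᵢ = Vᵢ/Q for each well-mixed tank.
τ₁ = 389.4/12.96 = 30.0463 min; τ₂ = 454.4/12.96 = 35.0617 min.
Solving the cascade with C₁(0)=C₂(0)=0 gives C₂(t) = C_in[1 − (τ₁ e^(−t/τ₁) − τ₂ e^(−t/τ₂))/(τ₁ − τ₂)].
At t = 26.34: e^(−t/τ₁) = 0.416176, e^(−t/τ₂) = 0.471778.
C₂ = 4.108·[1 − (30.0463·0.416176 − 35.0617·0.471778)/(-5.01543)] = 4.108·0.195122 = 0.801562 g/L.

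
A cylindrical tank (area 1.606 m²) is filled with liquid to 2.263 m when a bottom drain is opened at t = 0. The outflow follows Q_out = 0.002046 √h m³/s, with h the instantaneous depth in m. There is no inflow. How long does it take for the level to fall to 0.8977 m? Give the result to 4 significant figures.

Accumulation of liquid (constant cross-section A): A dh/dt = −0.002046 √h.
∫ h^(−1/2) dh = −(0.002046/A) ∫ dt, giving 2√h = 2√h₀ − (0.002046/A) t.
t = 2A(√h₀ − √h)/0.002046 = 2·1.606·(√2.263 − √0.8977)/0.002046
  = 3.21200 × (1.50433 − 0.947470) / 0.002046 = 874.205 s.

874.2 s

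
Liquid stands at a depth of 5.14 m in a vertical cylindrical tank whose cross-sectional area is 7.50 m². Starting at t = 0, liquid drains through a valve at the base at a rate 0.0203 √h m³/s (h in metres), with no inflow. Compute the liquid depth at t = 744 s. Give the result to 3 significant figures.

A dh/dt = −Q_out = −0.0203 √h.
This is separable: 2 d(√h)/dt = −0.0203/A, so √h = √h₀ − (0.0203/(2A)) t.
√h = √5.14 − 0.0203·744/(2·7.50) = 2.2672 − 1.0069 = 1.2603.
h = 1.2603² = 1.5883 m.

1.59 m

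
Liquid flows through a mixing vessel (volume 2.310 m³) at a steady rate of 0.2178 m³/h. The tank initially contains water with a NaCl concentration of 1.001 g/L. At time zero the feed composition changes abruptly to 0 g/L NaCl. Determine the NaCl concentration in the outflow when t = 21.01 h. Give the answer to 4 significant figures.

Unsteady species balance (constant V, well mixed): V dC/dt = Q(C_in − C).
Rewrite as dC/dt + C/τ = C_in/τ, τ = V/Q = 10.6061 h.
This is linear first-order; C(t) = C_in + (C₀ − C_in) e^(−t/τ).
C(21.01) = 0 + (1.001 − 0)·e^(−21.01/10.6061) = 0 + (1.00100)·0.137939 = 0.138077 g/L.

0.1381 g/L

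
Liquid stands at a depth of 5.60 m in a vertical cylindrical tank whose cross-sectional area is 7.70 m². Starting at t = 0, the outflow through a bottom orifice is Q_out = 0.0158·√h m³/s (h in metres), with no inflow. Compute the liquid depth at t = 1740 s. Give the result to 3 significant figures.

With no inflow, A dh/dt = −0.0158 √h.
Separate and integrate: 2(√h − √h₀) = −(0.0158/A) t.
√h = √5.60 − 0.0158·1740/(2·7.70) = 2.3664 − 1.7852 = 0.58124.
h = 0.58124² = 0.33784 m.

0.338 m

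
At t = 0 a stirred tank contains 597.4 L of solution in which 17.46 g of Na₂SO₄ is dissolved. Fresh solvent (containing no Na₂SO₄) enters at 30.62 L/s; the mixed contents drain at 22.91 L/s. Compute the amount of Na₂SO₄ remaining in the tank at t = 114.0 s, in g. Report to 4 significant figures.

1.187 g

Total volume: dV/dt = Q_in − Q_out = 7.71000 L/s, so V(t) = 597.4 + 7.71000 t and V(114.0) = 1476.34 L.
Solute balance: dm/dt = 0 − Q_out C = −Q_out m/V(t).
Separate: dm/m = −Q_out dt/V(t) ⇒ ln(m/m₀) = −(Q_out/(Q_in−Q_out)) ln(V/V₀).
m = m₀ (V₀/V)^(Q_out/(Q_in−Q_out)) = 17.46 × (597.4/1476.34)^(2.97147) = 1.18711 g.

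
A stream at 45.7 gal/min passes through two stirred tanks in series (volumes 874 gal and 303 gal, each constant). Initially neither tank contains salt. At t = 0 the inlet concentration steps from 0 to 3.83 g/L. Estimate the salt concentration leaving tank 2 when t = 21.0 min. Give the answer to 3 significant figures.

Species balance on tank i: dCᵢ/dt = (Cᵢ₋₁ − Cᵢ)/τᵢ with τᵢ = Vᵢ/Q.
τ₁ = 874/45.7 = 19.125 min; τ₂ = 303/45.7 = 6.6302 min.
Solving the cascade with C₁(0)=C₂(0)=0 gives C₂(t) = C_in[1 − (τ₁ e^(−t/τ₁) − τ₂ e^(−t/τ₂))/(τ₁ − τ₂)].
At t = 21.0: e^(−t/τ₁) = 0.33352, e^(−t/τ₂) = 0.042116.
C₂ = 3.83·[1 − (19.125·0.33352 − 6.6302·0.042116)/(12.495)] = 3.83·0.51185 = 1.9604 g/L.

1.96 g/L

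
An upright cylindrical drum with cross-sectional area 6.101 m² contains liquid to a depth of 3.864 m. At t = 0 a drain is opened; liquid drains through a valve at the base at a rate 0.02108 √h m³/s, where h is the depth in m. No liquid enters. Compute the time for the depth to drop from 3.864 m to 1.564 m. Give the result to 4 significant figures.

413.9 s

Unsteady balance on liquid volume: A dh/dt = −0.02108 √h.
∫ h^(−1/2) dh = −(0.02108/A) ∫ dt, giving 2√h = 2√h₀ − (0.02108/A) t.
t = 2A(√h₀ − √h)/0.02108 = 2·6.101·(√3.864 − √1.564)/0.02108
  = 12.2020 × (1.96571 − 1.25060) / 0.02108 = 413.934 s.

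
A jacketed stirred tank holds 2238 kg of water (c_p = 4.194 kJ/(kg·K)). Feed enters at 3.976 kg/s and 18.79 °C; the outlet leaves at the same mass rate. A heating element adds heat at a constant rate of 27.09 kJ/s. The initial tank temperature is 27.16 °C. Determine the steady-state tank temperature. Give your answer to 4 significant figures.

20.41 °C

Energy balance: M c_p dT/dt = ṁ c_p (T_in − T) + 27.09.
At steady state dT/dt = 0 ⇒ T_ss = T_in + Q̇/(ṁ c_p) = 18.79 + 27.09/(3.976·4.194) = 20.4146 °C.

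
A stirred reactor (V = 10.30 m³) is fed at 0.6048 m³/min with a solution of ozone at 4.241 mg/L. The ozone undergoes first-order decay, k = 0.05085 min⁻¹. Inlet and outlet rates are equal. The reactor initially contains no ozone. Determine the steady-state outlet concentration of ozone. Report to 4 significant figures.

V dC/dt = Q(C_in − C) − k V C.
Steady state (dC/dt = 0): C_ss = Q C_in/(Q + kV) = C_in/(1 + kV/Q).
C_ss = 0.6048·4.241/(0.6048 + 0.05085·10.30) = 2.56496/1.12855 = 2.27278 mg/L.

2.273 mg/L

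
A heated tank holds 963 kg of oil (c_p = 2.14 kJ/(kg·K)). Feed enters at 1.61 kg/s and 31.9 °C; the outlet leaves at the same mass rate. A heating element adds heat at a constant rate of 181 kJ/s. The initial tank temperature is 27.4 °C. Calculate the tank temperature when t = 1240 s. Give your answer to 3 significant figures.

77.3 °C

M c_p dT/dt = ṁ c_p (T_in − T) + Q̇.
Rearrange: dT/dt = (T_ss − T)/τ with τ = M/ṁ = 598.14 s and T_ss = T_in + Q̇/(ṁ c_p) = 84.434 °C.
Integrating: T(t) = T_ss + (T₀ − T_ss) e^(−t/τ).
T(1240) = 84.434 + (-57.034)·e^(−1240/598.14) = 84.434 + (-57.034)·0.12579 = 77.259 °C.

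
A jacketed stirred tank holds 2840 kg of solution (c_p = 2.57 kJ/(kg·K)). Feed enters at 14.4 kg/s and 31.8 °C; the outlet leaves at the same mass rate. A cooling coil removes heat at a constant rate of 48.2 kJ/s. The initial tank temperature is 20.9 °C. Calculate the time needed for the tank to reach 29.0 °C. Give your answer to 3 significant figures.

Energy balance: M c_p dT/dt = ṁ c_p (T_in − T) − 48.2.
τ = M/ṁ = 197.22 s; T_ss = T_in − Q̇/(ṁ c_p) = 30.498 °C.
T(t) = T_ss + (T₀ − T_ss) e^(−t/τ). Set T = 29.0:
e^(−t/τ) = (29.0 − 30.498)/(20.9 − 30.498) = 0.15604
t = −197.22 · ln(0.15604) = 366.37 s.

366 s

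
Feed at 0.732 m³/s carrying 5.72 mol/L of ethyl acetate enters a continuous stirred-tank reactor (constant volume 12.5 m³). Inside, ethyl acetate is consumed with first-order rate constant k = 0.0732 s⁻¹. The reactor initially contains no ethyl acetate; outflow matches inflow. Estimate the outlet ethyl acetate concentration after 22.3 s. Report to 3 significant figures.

2.41 mol/L

Species balance: V dC/dt = Q C_in − Q C − k V C.
This is linear with rate a = Q/V + k = 0.13176 s⁻¹.
C_ss = Q C_in/(Q + kV) = 2.5422 mol/L; C(t) = C_ss + (C₀ − C_ss) e^(−a t).
C(22.3) = 2.5422 + (-2.5422)·e^(−0.13176·22.3) = 2.5422 + (-2.5422)·0.052958 = 2.4076 mol/L.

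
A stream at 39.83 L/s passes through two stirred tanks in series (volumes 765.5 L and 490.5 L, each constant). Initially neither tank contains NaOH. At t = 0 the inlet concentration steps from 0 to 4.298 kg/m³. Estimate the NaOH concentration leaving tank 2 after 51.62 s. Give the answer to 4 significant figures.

Each tank obeys Vᵢ dCᵢ/dt = Q(Cᵢ₋₁ − Cᵢ), so τᵢ = Vᵢ/Q.
τ₁ = 765.5/39.83 = 19.2192 s; τ₂ = 490.5/39.83 = 12.3148 s.
Tank 1: C₁ = C_in(1 − e^(−t/τ₁)). Tank 2 (τ₁ ≠ τ₂): C₂ = C_in[1 − (τ₁ e^(−t/τ₁) − τ₂ e^(−t/τ₂))/(τ₁ − τ₂)].
At t = 51.62: e^(−t/τ₁) = 0.0681627, e^(−t/τ₂) = 0.0151207.
C₂ = 4.298·[1 − (19.2192·0.0681627 − 12.3148·0.0151207)/(6.90434)] = 4.298·0.837230 = 3.59841 kg/m³.

3.598 kg/m³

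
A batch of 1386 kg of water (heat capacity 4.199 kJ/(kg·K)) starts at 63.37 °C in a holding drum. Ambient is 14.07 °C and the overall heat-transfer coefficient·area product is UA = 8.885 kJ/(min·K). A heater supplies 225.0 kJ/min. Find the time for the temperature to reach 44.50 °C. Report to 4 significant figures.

1013 min

Lumped-capacitance energy balance: M c_p dT/dt = UA(T_amb − T) + Q̇.
τ = M c_p/UA = 655.016 min; T_ss = T_amb + Q̇/UA = 14.07 + 225.0/8.885 = 39.3936 °C.
T(t) = T_ss + (T₀ − T_ss)e^(−t/τ); set T = 44.50:
t = −τ ln[(T − T_ss)/(T₀ − T_ss)] = −655.016 · ln(0.212977) = 1013.03 min.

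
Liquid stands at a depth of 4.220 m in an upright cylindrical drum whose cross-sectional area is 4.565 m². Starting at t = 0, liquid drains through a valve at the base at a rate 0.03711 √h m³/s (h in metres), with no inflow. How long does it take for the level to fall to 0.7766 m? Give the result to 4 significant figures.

With no inflow, A dh/dt = −0.03711 √h.
Separate and integrate: 2(√h − √h₀) = −(0.03711/A) t.
t = 2A(√h₀ − √h)/0.03711 = 2·4.565·(√4.220 − √0.7766)/0.03711
  = 9.13000 × (2.05426 − 0.881249) / 0.03711 = 288.591 s.

288.6 s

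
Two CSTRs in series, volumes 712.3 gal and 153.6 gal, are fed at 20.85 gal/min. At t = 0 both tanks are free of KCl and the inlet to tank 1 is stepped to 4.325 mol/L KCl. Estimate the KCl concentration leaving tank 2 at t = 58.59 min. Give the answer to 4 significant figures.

3.333 mol/L

Species balance on tank i: dCᵢ/dt = (Cᵢ₋₁ − Cᵢ)/τᵢ with τᵢ = Vᵢ/Q.
τ₁ = 712.3/20.85 = 34.1631 min; τ₂ = 153.6/20.85 = 7.36691 min.
Solving the cascade with C₁(0)=C₂(0)=0 gives C₂(t) = C_in[1 − (τ₁ e^(−t/τ₁) − τ₂ e^(−t/τ₂))/(τ₁ − τ₂)].
At t = 58.59: e^(−t/τ₁) = 0.179962, e^(−t/τ₂) = 0.000351558.
C₂ = 4.325·[1 − (34.1631·0.179962 − 7.36691·0.000351558)/(26.7962)] = 4.325·0.770659 = 3.33310 mol/L.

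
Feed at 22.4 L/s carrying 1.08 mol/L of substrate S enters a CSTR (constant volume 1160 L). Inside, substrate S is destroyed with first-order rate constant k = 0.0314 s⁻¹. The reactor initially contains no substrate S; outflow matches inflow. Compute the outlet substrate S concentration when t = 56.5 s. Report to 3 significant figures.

0.388 mol/L

Accumulation = in − out − consumed: V dC/dt = Q C_in − Q C − k V C.
This is linear with rate a = Q/V + k = 0.050710 s⁻¹.
C_ss = Q C_in/(Q + kV) = 0.41126 mol/L; C(t) = C_ss + (C₀ − C_ss) e^(−a t).
C(56.5) = 0.41126 + (-0.41126)·e^(−0.050710·56.5) = 0.41126 + (-0.41126)·0.056975 = 0.38783 mol/L.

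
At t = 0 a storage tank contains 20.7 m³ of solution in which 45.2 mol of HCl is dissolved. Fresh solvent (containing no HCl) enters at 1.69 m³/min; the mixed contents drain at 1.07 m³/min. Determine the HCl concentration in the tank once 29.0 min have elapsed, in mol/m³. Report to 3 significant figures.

0.397 mol/m³

Total volume: dV/dt = Q_in − Q_out = 0.62000 m³/min, so V(t) = 20.7 + 0.62000 t and V(29.0) = 38.680 m³.
Species balance (pure solvent in): dm/dt = −Q_out · m/V(t).
Separate: dm/m = −Q_out dt/V(t) ⇒ ln(m/m₀) = −(Q_out/(Q_in−Q_out)) ln(V/V₀).
m = m₀ (V₀/V)^(Q_out/(Q_in−Q_out)) = 45.2 × (20.7/38.680)^(1.7258) = 15.366 mol.
C = m/V = 15.366/38.680 = 0.39725 mol/m³.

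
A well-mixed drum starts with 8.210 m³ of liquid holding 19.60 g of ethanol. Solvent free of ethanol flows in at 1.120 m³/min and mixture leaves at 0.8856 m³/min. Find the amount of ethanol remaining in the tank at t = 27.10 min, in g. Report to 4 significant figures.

Let m(t) be the amount of ethanol. Volume: V(t) = V₀ + (Q_in − Q_out) t = 8.210 + 0.234400 t; V(27.10) = 14.5622 m³.
Solute balance: dm/dt = 0 − Q_out C = −Q_out m/V(t).
Separate: dm/m = −Q_out dt/V(t) ⇒ ln(m/m₀) = −(Q_out/(Q_in−Q_out)) ln(V/V₀).
m = m₀ (V₀/V)^(Q_out/(Q_in−Q_out)) = 19.60 × (8.210/14.5622)^(3.77816) = 2.24869 g.

2.249 g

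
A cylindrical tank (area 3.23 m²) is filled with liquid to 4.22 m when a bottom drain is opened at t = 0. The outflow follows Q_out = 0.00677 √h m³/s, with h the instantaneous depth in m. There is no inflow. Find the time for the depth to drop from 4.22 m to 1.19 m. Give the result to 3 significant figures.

Volume balance on the tank: A dh/dt = −0.00677 √h.
This is separable: 2 d(√h)/dt = −0.00677/A, so √h = √h₀ − (0.00677/(2A)) t.
t = 2A(√h₀ − √h)/0.00677 = 2·3.23·(√4.22 − √1.19)/0.00677
  = 6.4600 × (2.0543 − 1.0909) / 0.00677 = 919.28 s.

919 s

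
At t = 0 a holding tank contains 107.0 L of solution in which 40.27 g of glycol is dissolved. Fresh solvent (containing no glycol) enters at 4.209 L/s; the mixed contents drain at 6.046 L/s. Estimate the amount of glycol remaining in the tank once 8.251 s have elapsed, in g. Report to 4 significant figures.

24.36 g

Let m(t) be the amount of glycol. Volume: V(t) = V₀ + (Q_in − Q_out) t = 107.0 − 1.83700 t; V(8.251) = 91.8429 L.
No glycol enters, so dm/dt = −Q_out · (m/V).
dm/m = −Q_out dt/(V₀ − 1.83700 t); integrating gives ln(m/m₀) = −(Q_out/(Q_in−Q_out)) ln(V/V₀).
m = m₀ (V₀/V)^(Q_out/(Q_in−Q_out)) = 40.27 × (107.0/91.8429)^(-3.29124) = 24.3583 g.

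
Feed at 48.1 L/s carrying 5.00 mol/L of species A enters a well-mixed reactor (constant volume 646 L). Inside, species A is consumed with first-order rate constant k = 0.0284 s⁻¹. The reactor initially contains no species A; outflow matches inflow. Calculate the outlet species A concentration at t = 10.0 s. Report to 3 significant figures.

V dC/dt = Q(C_in − C) − k V C.
This is linear with rate a = Q/V + k = 0.10286 s⁻¹.
C_ss = Q C_in/(Q + kV) = 3.6195 mol/L; C(t) = C_ss + (C₀ − C_ss) e^(−a t).
C(10.0) = 3.6195 + (-3.6195)·e^(−0.10286·10.0) = 3.6195 + (-3.6195)·0.35751 = 2.3255 mol/L.

2.33 mol/L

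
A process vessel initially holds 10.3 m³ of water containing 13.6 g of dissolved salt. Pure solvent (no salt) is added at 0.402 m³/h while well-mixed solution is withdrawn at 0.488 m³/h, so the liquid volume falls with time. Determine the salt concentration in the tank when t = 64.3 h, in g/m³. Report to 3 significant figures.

0.0361 g/m³

Let m(t) be the amount of salt. Volume: V(t) = V₀ + (Q_in − Q_out) t = 10.3 − 0.086000 t; V(64.3) = 4.7702 m³.
No salt enters, so dm/dt = −Q_out · (m/V).
Separate: dm/m = −Q_out dt/V(t) ⇒ ln(m/m₀) = −(Q_out/(Q_in−Q_out)) ln(V/V₀).
m = m₀ (V₀/V)^(Q_out/(Q_in−Q_out)) = 13.6 × (10.3/4.7702)^(-5.6744) = 0.17242 g.
C = m/V = 0.17242/4.7702 = 0.036144 g/m³.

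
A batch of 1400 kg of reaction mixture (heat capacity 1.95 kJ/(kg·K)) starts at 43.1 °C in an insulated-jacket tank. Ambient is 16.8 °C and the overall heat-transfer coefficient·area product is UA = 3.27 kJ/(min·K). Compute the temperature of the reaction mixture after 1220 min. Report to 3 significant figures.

22.9 °C

Lumped-capacitance energy balance: M c_p dT/dt = UA(T_amb − T).
dT/dt = (T_ss − T)/τ with T_ss = T_amb = 16.800 °C, τ = M c_p/UA = 1400·1.95/3.27 = 834.86 min.
Integrating: T(t) = T_ss + (T₀ − T_ss) e^(−t/τ).
T(1220) = 16.800 + (26.300)·0.23193 = 22.900 °C.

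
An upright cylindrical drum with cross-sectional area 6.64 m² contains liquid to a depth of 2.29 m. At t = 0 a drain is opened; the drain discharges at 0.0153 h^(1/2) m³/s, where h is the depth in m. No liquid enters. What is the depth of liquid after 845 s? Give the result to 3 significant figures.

0.291 m

A dh/dt = −Q_out = −0.0153 √h.
This is separable: 2 d(√h)/dt = −0.0153/A, so √h = √h₀ − (0.0153/(2A)) t.
√h = √2.29 − 0.0153·845/(2·6.64) = 1.5133 − 0.97353 = 0.53974.
h = 0.53974² = 0.29132 m.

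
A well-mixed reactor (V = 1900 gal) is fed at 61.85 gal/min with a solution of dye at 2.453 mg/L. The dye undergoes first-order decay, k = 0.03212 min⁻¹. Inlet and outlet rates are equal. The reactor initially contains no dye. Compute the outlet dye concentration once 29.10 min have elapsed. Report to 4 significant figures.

1.047 mg/L

Accumulation = in − out − consumed: V dC/dt = Q C_in − Q C − k V C.
This is linear with rate a = Q/V + k = 0.0646726 min⁻¹.
C_ss = Q C_in/(Q + kV) = 1.23470 mg/L; C(t) = C_ss + (C₀ − C_ss) e^(−a t).
C(29.10) = 1.23470 + (-1.23470)·e^(−0.0646726·29.10) = 1.23470 + (-1.23470)·0.152289 = 1.04667 mg/L.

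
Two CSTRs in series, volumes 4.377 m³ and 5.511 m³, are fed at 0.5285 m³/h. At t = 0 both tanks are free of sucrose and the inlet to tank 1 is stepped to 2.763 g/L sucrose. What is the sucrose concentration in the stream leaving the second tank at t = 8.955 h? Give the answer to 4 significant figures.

0.6910 g/L

Each tank obeys Vᵢ dCᵢ/dt = Q(Cᵢ₋₁ − Cᵢ), so τᵢ = Vᵢ/Q.
τ₁ = 4.377/0.5285 = 8.28193 h; τ₂ = 5.511/0.5285 = 10.4276 h.
Solving the cascade with C₁(0)=C₂(0)=0 gives C₂(t) = C_in[1 − (τ₁ e^(−t/τ₁) − τ₂ e^(−t/τ₂))/(τ₁ − τ₂)].
At t = 8.955: e^(−t/τ₁) = 0.339165, e^(−t/τ₂) = 0.423680.
C₂ = 2.763·[1 − (8.28193·0.339165 − 10.4276·0.423680)/(-2.14570)] = 2.763·0.250108 = 0.691048 g/L.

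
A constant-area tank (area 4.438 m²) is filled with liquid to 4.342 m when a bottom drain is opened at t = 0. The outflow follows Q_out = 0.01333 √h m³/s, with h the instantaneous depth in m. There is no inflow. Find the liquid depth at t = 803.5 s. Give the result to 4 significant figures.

Volume balance on the tank: A dh/dt = −0.01333 √h.
This is separable: 2 d(√h)/dt = −0.01333/A, so √h = √h₀ − (0.01333/(2A)) t.
√h = √4.342 − 0.01333·803.5/(2·4.438) = 2.08375 − 1.20670 = 0.877048.
h = 0.877048² = 0.769214 m.

0.7692 m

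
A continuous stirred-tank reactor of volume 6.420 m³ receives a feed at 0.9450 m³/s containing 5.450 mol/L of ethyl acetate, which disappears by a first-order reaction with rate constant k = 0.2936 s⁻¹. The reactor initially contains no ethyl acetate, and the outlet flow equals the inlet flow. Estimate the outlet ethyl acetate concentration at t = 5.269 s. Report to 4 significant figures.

Accumulation = in − out − consumed: V dC/dt = Q C_in − Q C − k V C.
dC/dt = (Q/V) C_in − (Q/V + k) C; effective rate a = Q/V + k = 0.147196 + 0.2936 = 0.440796 s⁻¹.
C_ss = Q C_in/(Q + kV) = 1.81993 mol/L; C(t) = C_ss + (C₀ − C_ss) e^(−a t).
C(5.269) = 1.81993 + (-1.81993)·e^(−0.440796·5.269) = 1.81993 + (-1.81993)·0.0980228 = 1.64154 mol/L.

1.642 mol/L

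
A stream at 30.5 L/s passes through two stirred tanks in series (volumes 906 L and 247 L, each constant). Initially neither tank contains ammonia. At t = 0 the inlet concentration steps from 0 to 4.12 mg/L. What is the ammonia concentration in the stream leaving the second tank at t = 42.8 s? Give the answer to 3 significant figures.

Time constants: τᵢ = Vᵢ/Q for each well-mixed tank.
τ₁ = 906/30.5 = 29.705 s; τ₂ = 247/30.5 = 8.0984 s.
Tank 1: C₁ = C_in(1 − e^(−t/τ₁)). Tank 2 (τ₁ ≠ τ₂): C₂ = C_in[1 − (τ₁ e^(−t/τ₁) − τ₂ e^(−t/τ₂))/(τ₁ − τ₂)].
At t = 42.8: e^(−t/τ₁) = 0.23673, e^(−t/τ₂) = 0.0050669.
C₂ = 4.12·[1 − (29.705·0.23673 − 8.0984·0.0050669)/(21.607)] = 4.12·0.67644 = 2.7869 mg/L.

2.79 mg/L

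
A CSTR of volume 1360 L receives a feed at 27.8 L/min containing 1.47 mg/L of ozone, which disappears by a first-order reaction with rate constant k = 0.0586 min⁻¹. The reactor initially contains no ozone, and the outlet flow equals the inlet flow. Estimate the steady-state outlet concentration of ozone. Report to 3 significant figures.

Accumulation = in − out − consumed: V dC/dt = Q C_in − Q C − k V C.
Steady state (dC/dt = 0): C_ss = Q C_in/(Q + kV) = C_in/(1 + kV/Q).
C_ss = 27.8·1.47/(27.8 + 0.0586·1360) = 40.866/107.50 = 0.38016 mg/L.

0.380 mg/L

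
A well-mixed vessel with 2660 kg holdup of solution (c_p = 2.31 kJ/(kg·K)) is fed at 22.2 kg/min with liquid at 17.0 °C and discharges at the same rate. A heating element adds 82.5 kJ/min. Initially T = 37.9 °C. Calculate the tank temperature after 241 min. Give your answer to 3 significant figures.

M c_p dT/dt = ṁ c_p (T_in − T) + Q̇.
τ = M/ṁ = 119.82 min; T_ss = T_in + Q̇/(ṁ c_p) = 17.0 + 82.5/(22.2·2.31) = 18.609 °C.
Integrating: T(t) = T_ss + (T₀ − T_ss) e^(−t/τ).
T(241) = 18.609 + (19.291)·e^(−241/119.82) = 18.609 + (19.291)·0.13381 = 21.190 °C.

21.2 °C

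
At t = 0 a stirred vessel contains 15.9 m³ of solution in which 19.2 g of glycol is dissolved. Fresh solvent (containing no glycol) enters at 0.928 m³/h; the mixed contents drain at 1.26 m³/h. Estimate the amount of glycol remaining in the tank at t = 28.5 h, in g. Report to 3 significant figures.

Let m(t) be the amount of glycol. Volume: V(t) = V₀ + (Q_in − Q_out) t = 15.9 − 0.33200 t; V(28.5) = 6.4380 m³.
Solute balance: dm/dt = 0 − Q_out C = −Q_out m/V(t).
dm/m = −Q_out dt/(V₀ − 0.33200 t); integrating gives ln(m/m₀) = −(Q_out/(Q_in−Q_out)) ln(V/V₀).
m = m₀ (V₀/V)^(Q_out/(Q_in−Q_out)) = 19.2 × (15.9/6.4380)^(-3.7952) = 0.62107 g.

0.621 g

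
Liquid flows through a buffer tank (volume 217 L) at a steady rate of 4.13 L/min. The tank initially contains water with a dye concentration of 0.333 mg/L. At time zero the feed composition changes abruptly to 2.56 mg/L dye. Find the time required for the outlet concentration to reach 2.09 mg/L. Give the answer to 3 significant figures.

Unsteady species balance (constant V, well mixed): V dC/dt = Q(C_in − C), so τ = V/Q = 52.542 min.
C(t) = C_in + (C₀ − C_in) e^(−t/τ). Set C = 2.09 and solve for t:
e^(−t/τ) = (C − C_in)/(C₀ − C_in) = (2.09 − 2.56)/(0.333 − 2.56) = 0.21105
t = −τ ln(…) = 52.542 × 1.5557 = 81.739 min.

81.7 min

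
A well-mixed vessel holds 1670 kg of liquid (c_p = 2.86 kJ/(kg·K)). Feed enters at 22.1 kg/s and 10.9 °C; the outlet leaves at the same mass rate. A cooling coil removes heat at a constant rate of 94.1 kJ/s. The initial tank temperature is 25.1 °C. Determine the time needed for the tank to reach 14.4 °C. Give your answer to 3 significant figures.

86.6 s

M c_p dT/dt = ṁ c_p (T_in − T) − Q̇.
τ = M/ṁ = 75.566 s; T_ss = T_in − Q̇/(ṁ c_p) = 9.4112 °C.
T(t) = T_ss + (T₀ − T_ss) e^(−t/τ). Set T = 14.4:
e^(−t/τ) = (14.4 − 9.4112)/(25.1 − 9.4112) = 0.31798
t = −75.566 · ln(0.31798) = 86.580 s.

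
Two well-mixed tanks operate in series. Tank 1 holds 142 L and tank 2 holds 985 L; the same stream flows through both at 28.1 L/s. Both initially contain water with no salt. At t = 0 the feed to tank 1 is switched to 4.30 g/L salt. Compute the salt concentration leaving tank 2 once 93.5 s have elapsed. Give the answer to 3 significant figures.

Each tank obeys Vᵢ dCᵢ/dt = Q(Cᵢ₋₁ − Cᵢ), so τᵢ = Vᵢ/Q.
τ₁ = 142/28.1 = 5.0534 s; τ₂ = 985/28.1 = 35.053 s.
Tank 1: C₁ = C_in(1 − e^(−t/τ₁)). Tank 2 (τ₁ ≠ τ₂): C₂ = C_in[1 − (τ₁ e^(−t/τ₁) − τ₂ e^(−t/τ₂))/(τ₁ − τ₂)].
At t = 93.5: e^(−t/τ₁) = 9.2147e-09, e^(−t/τ₂) = 0.069435.
C₂ = 4.30·[1 − (5.0534·9.2147e-09 − 35.053·0.069435)/(-30.000)] = 4.30·0.91887 = 3.9511 g/L.

3.95 g/L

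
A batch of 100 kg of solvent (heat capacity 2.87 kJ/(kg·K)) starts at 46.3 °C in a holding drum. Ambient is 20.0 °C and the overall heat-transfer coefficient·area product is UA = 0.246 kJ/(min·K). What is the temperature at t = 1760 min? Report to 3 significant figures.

25.8 °C

Heat balance on the well-mixed liquid: M c_p dT/dt = −UA(T − T_amb).
dT/dt = (T_ss − T)/τ with T_ss = T_amb = 20.000 °C, τ = M c_p/UA = 100·2.87/0.246 = 1166.7 min.
Solution: T(t) = T_ss + (T₀ − T_ss) e^(−t/τ).
T(1760) = 20.000 + (26.300)·0.22123 = 25.818 °C.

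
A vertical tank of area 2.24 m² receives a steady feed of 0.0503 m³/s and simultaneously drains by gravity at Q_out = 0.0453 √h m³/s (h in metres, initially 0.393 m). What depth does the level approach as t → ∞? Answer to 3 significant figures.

1.23 m

Level balance: A dh/dt = 0.0503 − 0.0453 √h. Setting dh/dt = 0:
Q_in = 0.0453 √h_ss ⇒ √h_ss = 0.0503/0.0453 = 1.1104.
h_ss = 1.1104² = 1.2329 m. (Since h₀ = 0.393 m < h_ss, the level will rise toward this value.)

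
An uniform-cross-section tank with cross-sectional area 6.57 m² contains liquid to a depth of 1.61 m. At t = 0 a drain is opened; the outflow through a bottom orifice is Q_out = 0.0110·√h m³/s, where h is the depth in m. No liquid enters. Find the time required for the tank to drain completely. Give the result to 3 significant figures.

With no inflow, A dh/dt = −0.0110 √h.
∫ h^(−1/2) dh = −(0.0110/A) ∫ dt, giving 2√h = 2√h₀ − (0.0110/A) t.
Set h = 0: 2√h₀ = (0.0110/A) t_empty ⇒ t_empty = 2A√h₀/0.0110.
t_empty = 2·6.57·√1.61/0.0110 = 13.140·1.2689/0.0110 = 1515.7 s.

1520 s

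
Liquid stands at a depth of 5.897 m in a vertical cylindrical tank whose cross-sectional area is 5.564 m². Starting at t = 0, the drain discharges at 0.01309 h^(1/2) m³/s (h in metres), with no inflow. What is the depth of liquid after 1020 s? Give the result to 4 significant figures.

1.509 m

With no inflow, A dh/dt = −0.01309 √h.
Separate and integrate: 2(√h − √h₀) = −(0.01309/A) t.
√h = √5.897 − 0.01309·1020/(2·5.564) = 2.42837 − 1.19984 = 1.22854.
h = 1.22854² = 1.50930 m.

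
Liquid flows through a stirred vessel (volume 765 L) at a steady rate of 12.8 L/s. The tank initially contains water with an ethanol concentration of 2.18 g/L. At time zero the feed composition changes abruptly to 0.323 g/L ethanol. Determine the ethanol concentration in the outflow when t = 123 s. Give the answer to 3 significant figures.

0.560 g/L

Species balance on the tank: V dC/dt = Q(C_in − C).
Rewrite as dC/dt + C/τ = C_in/τ, τ = V/Q = 59.766 s.
C approaches C_in exponentially: C(t) = C_in + (C₀ − C_in) e^(−t/τ).
C(123) = 0.323 + (2.18 − 0.323)·e^(−123/59.766) = 0.323 + (1.8570)·0.12770 = 0.56015 g/L.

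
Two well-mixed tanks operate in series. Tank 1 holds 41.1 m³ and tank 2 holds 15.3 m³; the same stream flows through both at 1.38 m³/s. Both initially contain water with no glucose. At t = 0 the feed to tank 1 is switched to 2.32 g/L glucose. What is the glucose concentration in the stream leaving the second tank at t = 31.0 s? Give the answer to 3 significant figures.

Each tank obeys Vᵢ dCᵢ/dt = Q(Cᵢ₋₁ − Cᵢ), so τᵢ = Vᵢ/Q.
τ₁ = 41.1/1.38 = 29.783 s; τ₂ = 15.3/1.38 = 11.087 s.
Tank 1: C₁ = C_in(1 − e^(−t/τ₁)). Tank 2 (τ₁ ≠ τ₂): C₂ = C_in[1 − (τ₁ e^(−t/τ₁) − τ₂ e^(−t/τ₂))/(τ₁ − τ₂)].
At t = 31.0: e^(−t/τ₁) = 0.35315, e^(−t/τ₂) = 0.061049.
C₂ = 2.32·[1 − (29.783·0.35315 − 11.087·0.061049)/(18.696)] = 2.32·0.47363 = 1.0988 g/L.

1.10 g/L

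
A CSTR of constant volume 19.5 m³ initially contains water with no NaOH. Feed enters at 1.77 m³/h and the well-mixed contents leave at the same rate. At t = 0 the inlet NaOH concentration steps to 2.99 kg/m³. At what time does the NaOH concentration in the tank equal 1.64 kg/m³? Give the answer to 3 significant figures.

8.76 h

Species balance: V dC/dt = Q(C_in − C) ⇒ τ = V/Q = 11.017 h.
C(t) = C_in + (C₀ − C_in) e^(−t/τ). Set C = 1.64 and solve for t:
e^(−t/τ) = (C − C_in)/(C₀ − C_in) = (1.64 − 2.99)/(0 − 2.99) = 0.45151
t = −τ ln(…) = 11.017 × 0.79517 = 8.7603 h.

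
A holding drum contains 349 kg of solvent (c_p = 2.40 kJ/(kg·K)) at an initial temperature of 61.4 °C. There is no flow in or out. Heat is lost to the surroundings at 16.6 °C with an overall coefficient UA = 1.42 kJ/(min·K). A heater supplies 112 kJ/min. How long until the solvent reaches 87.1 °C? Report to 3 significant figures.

828 min

M c_p dT/dt = −UA(T − T_amb) + Q̇.
τ = M c_p/UA = 589.86 min; T_ss = T_amb + Q̇/UA = 16.6 + 112/1.42 = 95.473 °C.
T(t) = T_ss + (T₀ − T_ss)e^(−t/τ); set T = 87.1:
t = −τ ln[(T − T_ss)/(T₀ − T_ss)] = −589.86 · ln(0.24574) = 827.85 min.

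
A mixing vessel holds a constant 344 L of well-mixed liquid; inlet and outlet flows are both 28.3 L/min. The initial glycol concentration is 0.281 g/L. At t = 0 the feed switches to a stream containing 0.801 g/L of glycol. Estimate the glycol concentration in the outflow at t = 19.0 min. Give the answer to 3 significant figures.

Transient balance on the dissolved component: V dC/dt = Q(C_in − C).
Time constant τ = V/Q = 344/28.3 = 12.155 min.
Solution: C(t) = C_in + (C₀ − C_in) e^(−t/τ).
C(19.0) = 0.801 + (0.281 − 0.801)·e^(−19.0/12.155) = 0.801 + (-0.52000)·0.20949 = 0.69207 g/L.

0.692 g/L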